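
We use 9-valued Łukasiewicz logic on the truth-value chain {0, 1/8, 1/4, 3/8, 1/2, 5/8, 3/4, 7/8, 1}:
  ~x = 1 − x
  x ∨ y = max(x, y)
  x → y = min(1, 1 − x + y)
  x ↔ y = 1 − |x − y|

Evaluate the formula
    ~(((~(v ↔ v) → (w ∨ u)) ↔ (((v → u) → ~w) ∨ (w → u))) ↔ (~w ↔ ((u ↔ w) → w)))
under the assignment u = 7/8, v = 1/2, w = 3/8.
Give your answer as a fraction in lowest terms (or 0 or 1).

v ↔ v = 1/2 ↔ 1/2 = 1
~(v ↔ v) = ~1 = 0
w ∨ u = 3/8 ∨ 7/8 = 7/8
~(v ↔ v) → (w ∨ u) = 0 → 7/8 = 1
v → u = 1/2 → 7/8 = 1
~w = ~3/8 = 5/8
(v → u) → ~w = 1 → 5/8 = 5/8
w → u = 3/8 → 7/8 = 1
((v → u) → ~w) ∨ (w → u) = 5/8 ∨ 1 = 1
(~(v ↔ v) → (w ∨ u)) ↔ (((v → u) → ~w) ∨ (w → u)) = 1 ↔ 1 = 1
~w = ~3/8 = 5/8
u ↔ w = 7/8 ↔ 3/8 = 1/2
(u ↔ w) → w = 1/2 → 3/8 = 7/8
~w ↔ ((u ↔ w) → w) = 5/8 ↔ 7/8 = 3/4
((~(v ↔ v) → (w ∨ u)) ↔ (((v → u) → ~w) ∨ (w → u))) ↔ (~w ↔ ((u ↔ w) → w)) = 1 ↔ 3/4 = 3/4
~(((~(v ↔ v) → (w ∨ u)) ↔ (((v → u) → ~w) ∨ (w → u))) ↔ (~w ↔ ((u ↔ w) → w))) = ~3/4 = 1/4

1/4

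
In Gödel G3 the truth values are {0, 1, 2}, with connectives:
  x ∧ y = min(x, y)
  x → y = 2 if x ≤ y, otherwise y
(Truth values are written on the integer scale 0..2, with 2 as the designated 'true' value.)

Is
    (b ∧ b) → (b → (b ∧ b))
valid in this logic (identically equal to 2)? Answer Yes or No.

Yes

b = 0 ↦ 2
b = 1 ↦ 2
b = 2 ↦ 2
Every assignment gives a value ≥ 2.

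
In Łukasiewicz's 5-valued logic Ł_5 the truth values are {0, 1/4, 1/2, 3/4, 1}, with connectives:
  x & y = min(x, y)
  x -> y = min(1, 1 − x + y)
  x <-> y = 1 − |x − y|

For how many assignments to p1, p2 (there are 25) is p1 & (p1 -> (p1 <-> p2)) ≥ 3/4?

6

value 1: 1 assignment (counts)
value 3/4: 5 assignments (counts)
value 1/2: 7 assignments
value 1/4: 6 assignments
value 0: 6 assignments
So 6 of the 25 assignments meet the threshold.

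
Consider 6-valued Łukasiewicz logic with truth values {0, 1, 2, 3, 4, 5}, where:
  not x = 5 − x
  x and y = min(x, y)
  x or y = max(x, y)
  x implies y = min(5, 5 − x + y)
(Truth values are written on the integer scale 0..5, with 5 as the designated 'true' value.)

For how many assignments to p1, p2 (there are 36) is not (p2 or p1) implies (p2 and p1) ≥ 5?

21

value 5: 21 assignments (counts)
value 4: 5 assignments
value 3: 4 assignments
value 2: 3 assignments
value 1: 2 assignments
value 0: 1 assignment
So 21 of the 36 assignments meet the threshold.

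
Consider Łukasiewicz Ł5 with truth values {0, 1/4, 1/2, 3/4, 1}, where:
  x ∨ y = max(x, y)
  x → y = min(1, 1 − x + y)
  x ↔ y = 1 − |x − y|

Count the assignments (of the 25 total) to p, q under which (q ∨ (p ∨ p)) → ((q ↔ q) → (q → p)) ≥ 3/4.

value 1: 19 assignments (counts)
value 3/4: 2 assignments (counts)
value 1/2: 2 assignments
value 1/4: 1 assignment
value 0: 1 assignment
So 21 of the 25 assignments meet the threshold.

21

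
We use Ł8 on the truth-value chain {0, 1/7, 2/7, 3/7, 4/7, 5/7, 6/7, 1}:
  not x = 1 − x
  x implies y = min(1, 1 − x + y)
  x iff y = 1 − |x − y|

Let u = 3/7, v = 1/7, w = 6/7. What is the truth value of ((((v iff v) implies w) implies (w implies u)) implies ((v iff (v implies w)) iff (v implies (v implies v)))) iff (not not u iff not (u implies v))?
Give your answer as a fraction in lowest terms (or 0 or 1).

4/7

v iff v = 1/7 iff 1/7 = 1
(v iff v) implies w = 1 implies 6/7 = 6/7
w implies u = 6/7 implies 3/7 = 4/7
((v iff v) implies w) implies (w implies u) = 6/7 implies 4/7 = 5/7
v implies w = 1/7 implies 6/7 = 1
v iff (v implies w) = 1/7 iff 1 = 1/7
v implies v = 1/7 implies 1/7 = 1
v implies (v implies v) = 1/7 implies 1 = 1
(v iff (v implies w)) iff (v implies (v implies v)) = 1/7 iff 1 = 1/7
(((v iff v) implies w) implies (w implies u)) implies ((v iff (v implies w)) iff (v implies (v implies v))) = 5/7 implies 1/7 = 3/7
not u = not 3/7 = 4/7
not not u = not 4/7 = 3/7
u implies v = 3/7 implies 1/7 = 5/7
not (u implies v) = not 5/7 = 2/7
not not u iff not (u implies v) = 3/7 iff 2/7 = 6/7
((((v iff v) implies w) implies (w implies u)) implies ((v iff (v implies w)) iff (v implies (v implies v)))) iff (not not u iff not (u implies v)) = 3/7 iff 6/7 = 4/7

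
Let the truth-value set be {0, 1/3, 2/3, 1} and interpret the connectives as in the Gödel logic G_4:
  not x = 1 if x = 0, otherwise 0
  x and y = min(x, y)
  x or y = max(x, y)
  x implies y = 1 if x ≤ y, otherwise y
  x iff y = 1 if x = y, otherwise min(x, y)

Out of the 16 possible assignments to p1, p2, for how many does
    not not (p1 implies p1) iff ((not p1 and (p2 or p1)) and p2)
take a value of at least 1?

p1 = 0, p2 = 0 ↦ 0  <
p1 = 0, p2 = 1/3 ↦ 1/3  <
p1 = 0, p2 = 2/3 ↦ 2/3  <
p1 = 0, p2 = 1 ↦ 1  ≥
p1 = 1/3, p2 = 0 ↦ 0  <
p1 = 1/3, p2 = 1/3 ↦ 0  <
p1 = 1/3, p2 = 2/3 ↦ 0  <
p1 = 1/3, p2 = 1 ↦ 0  <
p1 = 2/3, p2 = 0 ↦ 0  <
p1 = 2/3, p2 = 1/3 ↦ 0  <
p1 = 2/3, p2 = 2/3 ↦ 0  <
p1 = 2/3, p2 = 1 ↦ 0  <
p1 = 1, p2 = 0 ↦ 0  <
p1 = 1, p2 = 1/3 ↦ 0  <
p1 = 1, p2 = 2/3 ↦ 0  <
p1 = 1, p2 = 1 ↦ 0  <
So 1 of the 16 assignments meets the threshold.

1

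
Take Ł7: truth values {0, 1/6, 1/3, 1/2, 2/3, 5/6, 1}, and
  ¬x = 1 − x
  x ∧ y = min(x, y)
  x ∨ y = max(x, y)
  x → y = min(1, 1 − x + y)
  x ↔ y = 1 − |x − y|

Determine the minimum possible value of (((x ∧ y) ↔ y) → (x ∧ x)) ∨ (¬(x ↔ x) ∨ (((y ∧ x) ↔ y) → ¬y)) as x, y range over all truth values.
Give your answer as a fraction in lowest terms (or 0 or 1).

1/2

Take x = 1/2, y = 1/2:
x ∧ y = 1/2 ∧ 1/2 = 1/2
(x ∧ y) ↔ y = 1/2 ↔ 1/2 = 1
x ∧ x = 1/2 ∧ 1/2 = 1/2
((x ∧ y) ↔ y) → (x ∧ x) = 1 → 1/2 = 1/2
x ↔ x = 1/2 ↔ 1/2 = 1
¬(x ↔ x) = ¬1 = 0
y ∧ x = 1/2 ∧ 1/2 = 1/2
(y ∧ x) ↔ y = 1/2 ↔ 1/2 = 1
¬y = ¬1/2 = 1/2
((y ∧ x) ↔ y) → ¬y = 1 → 1/2 = 1/2
¬(x ↔ x) ∨ (((y ∧ x) ↔ y) → ¬y) = 0 ∨ 1/2 = 1/2
(((x ∧ y) ↔ y) → (x ∧ x)) ∨ (¬(x ↔ x) ∨ (((y ∧ x) ↔ y) → ¬y)) = 1/2 ∨ 1/2 = 1/2
No assignment yields a value below 1/2, so this is the minimum.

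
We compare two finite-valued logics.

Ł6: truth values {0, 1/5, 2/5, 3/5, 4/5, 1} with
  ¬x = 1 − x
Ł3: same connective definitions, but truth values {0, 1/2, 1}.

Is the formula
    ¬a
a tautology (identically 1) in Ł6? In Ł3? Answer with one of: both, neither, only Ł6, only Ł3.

In Ł6: at a = 1/5 the value is 4/5 — not a tautology.
In Ł3: at a = 1/2 the value is 1/2 — not a tautology.

neither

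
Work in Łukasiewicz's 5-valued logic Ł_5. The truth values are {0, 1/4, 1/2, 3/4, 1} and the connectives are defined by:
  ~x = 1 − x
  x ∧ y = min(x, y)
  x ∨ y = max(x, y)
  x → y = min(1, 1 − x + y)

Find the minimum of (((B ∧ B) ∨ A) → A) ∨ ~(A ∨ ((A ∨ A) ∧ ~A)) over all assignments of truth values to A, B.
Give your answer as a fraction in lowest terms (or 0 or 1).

Take A = 1/2, B = 1:
B ∧ B = 1 ∧ 1 = 1
(B ∧ B) ∨ A = 1 ∨ 1/2 = 1
((B ∧ B) ∨ A) → A = 1 → 1/2 = 1/2
A ∨ A = 1/2 ∨ 1/2 = 1/2
~A = ~1/2 = 1/2
(A ∨ A) ∧ ~A = 1/2 ∧ 1/2 = 1/2
A ∨ ((A ∨ A) ∧ ~A) = 1/2 ∨ 1/2 = 1/2
~(A ∨ ((A ∨ A) ∧ ~A)) = ~1/2 = 1/2
(((B ∧ B) ∨ A) → A) ∨ ~(A ∨ ((A ∨ A) ∧ ~A)) = 1/2 ∨ 1/2 = 1/2
No assignment yields a value below 1/2, so this is the minimum.

1/2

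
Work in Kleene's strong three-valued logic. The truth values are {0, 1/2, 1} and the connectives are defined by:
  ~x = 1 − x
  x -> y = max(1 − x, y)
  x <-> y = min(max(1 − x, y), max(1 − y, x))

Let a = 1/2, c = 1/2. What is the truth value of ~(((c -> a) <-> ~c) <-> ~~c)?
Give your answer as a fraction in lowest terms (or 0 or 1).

c -> a = 1/2 -> 1/2 = 1/2
~c = ~1/2 = 1/2
(c -> a) <-> ~c = 1/2 <-> 1/2 = 1/2
~c = ~1/2 = 1/2
~~c = ~1/2 = 1/2
((c -> a) <-> ~c) <-> ~~c = 1/2 <-> 1/2 = 1/2
~(((c -> a) <-> ~c) <-> ~~c) = ~1/2 = 1/2

1/2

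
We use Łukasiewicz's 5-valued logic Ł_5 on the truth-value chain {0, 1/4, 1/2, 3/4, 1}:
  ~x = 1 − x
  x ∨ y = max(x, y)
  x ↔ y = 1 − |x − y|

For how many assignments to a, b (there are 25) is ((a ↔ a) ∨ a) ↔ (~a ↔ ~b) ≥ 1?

5

value 1: 5 assignments (counts)
value 3/4: 8 assignments
value 1/2: 6 assignments
value 1/4: 4 assignments
value 0: 2 assignments
So 5 of the 25 assignments meet the threshold.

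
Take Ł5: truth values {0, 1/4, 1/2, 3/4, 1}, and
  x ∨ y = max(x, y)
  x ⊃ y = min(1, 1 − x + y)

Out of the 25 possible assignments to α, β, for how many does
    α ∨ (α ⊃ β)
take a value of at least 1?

19

value 1: 19 assignments (counts)
value 3/4: 5 assignments
value 1/2: 1 assignment
So 19 of the 25 assignments meet the threshold.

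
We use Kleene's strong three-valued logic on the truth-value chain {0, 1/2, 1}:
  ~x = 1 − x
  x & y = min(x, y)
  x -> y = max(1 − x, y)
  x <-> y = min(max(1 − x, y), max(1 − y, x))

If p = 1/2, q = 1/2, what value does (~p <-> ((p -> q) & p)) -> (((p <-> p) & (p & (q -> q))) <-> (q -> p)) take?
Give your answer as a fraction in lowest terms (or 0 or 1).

1/2

~p = ~1/2 = 1/2
p -> q = 1/2 -> 1/2 = 1/2
(p -> q) & p = 1/2 & 1/2 = 1/2
~p <-> ((p -> q) & p) = 1/2 <-> 1/2 = 1/2
p <-> p = 1/2 <-> 1/2 = 1/2
q -> q = 1/2 -> 1/2 = 1/2
p & (q -> q) = 1/2 & 1/2 = 1/2
(p <-> p) & (p & (q -> q)) = 1/2 & 1/2 = 1/2
q -> p = 1/2 -> 1/2 = 1/2
((p <-> p) & (p & (q -> q))) <-> (q -> p) = 1/2 <-> 1/2 = 1/2
(~p <-> ((p -> q) & p)) -> (((p <-> p) & (p & (q -> q))) <-> (q -> p)) = 1/2 -> 1/2 = 1/2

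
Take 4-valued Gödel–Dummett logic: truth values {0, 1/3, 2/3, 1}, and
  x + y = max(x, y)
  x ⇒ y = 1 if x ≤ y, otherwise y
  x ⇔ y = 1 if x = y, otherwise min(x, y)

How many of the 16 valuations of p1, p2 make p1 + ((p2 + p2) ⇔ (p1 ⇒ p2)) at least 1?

10

p1 = 0, p2 = 0 ↦ 0  <
p1 = 0, p2 = 1/3 ↦ 1/3  <
p1 = 0, p2 = 2/3 ↦ 2/3  <
p1 = 0, p2 = 1 ↦ 1  ≥
p1 = 1/3, p2 = 0 ↦ 1  ≥
p1 = 1/3, p2 = 1/3 ↦ 1/3  <
p1 = 1/3, p2 = 2/3 ↦ 2/3  <
p1 = 1/3, p2 = 1 ↦ 1  ≥
p1 = 2/3, p2 = 0 ↦ 1  ≥
p1 = 2/3, p2 = 1/3 ↦ 1  ≥
p1 = 2/3, p2 = 2/3 ↦ 2/3  <
p1 = 2/3, p2 = 1 ↦ 1  ≥
p1 = 1, p2 = 0 ↦ 1  ≥
p1 = 1, p2 = 1/3 ↦ 1  ≥
p1 = 1, p2 = 2/3 ↦ 1  ≥
p1 = 1, p2 = 1 ↦ 1  ≥
So 10 of the 16 assignments meet the threshold.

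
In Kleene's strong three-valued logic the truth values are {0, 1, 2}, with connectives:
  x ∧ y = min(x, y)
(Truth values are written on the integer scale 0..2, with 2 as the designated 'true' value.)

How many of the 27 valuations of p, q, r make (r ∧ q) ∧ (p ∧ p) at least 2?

1

value 2: 1 assignment (counts)
value 1: 7 assignments
value 0: 19 assignments
So 1 of the 27 assignments meets the threshold.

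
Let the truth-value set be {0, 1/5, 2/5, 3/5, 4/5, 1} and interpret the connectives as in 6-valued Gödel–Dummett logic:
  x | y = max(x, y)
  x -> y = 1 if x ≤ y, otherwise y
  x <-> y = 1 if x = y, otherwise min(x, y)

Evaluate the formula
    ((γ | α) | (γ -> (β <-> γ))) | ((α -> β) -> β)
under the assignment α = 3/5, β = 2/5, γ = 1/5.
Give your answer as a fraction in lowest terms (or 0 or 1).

1

γ | α = 1/5 | 3/5 = 3/5
β <-> γ = 2/5 <-> 1/5 = 1/5
γ -> (β <-> γ) = 1/5 -> 1/5 = 1
(γ | α) | (γ -> (β <-> γ)) = 3/5 | 1 = 1
α -> β = 3/5 -> 2/5 = 2/5
(α -> β) -> β = 2/5 -> 2/5 = 1
((γ | α) | (γ -> (β <-> γ))) | ((α -> β) -> β) = 1 | 1 = 1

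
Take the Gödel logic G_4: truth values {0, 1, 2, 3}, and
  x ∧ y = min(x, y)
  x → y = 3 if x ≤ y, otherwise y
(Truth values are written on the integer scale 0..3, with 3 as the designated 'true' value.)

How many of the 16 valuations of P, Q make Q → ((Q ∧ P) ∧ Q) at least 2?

11

P = 0, Q = 0 ↦ 3  ≥
P = 0, Q = 1 ↦ 0  <
P = 0, Q = 2 ↦ 0  <
P = 0, Q = 3 ↦ 0  <
P = 1, Q = 0 ↦ 3  ≥
P = 1, Q = 1 ↦ 3  ≥
P = 1, Q = 2 ↦ 1  <
P = 1, Q = 3 ↦ 1  <
P = 2, Q = 0 ↦ 3  ≥
P = 2, Q = 1 ↦ 3  ≥
P = 2, Q = 2 ↦ 3  ≥
P = 2, Q = 3 ↦ 2  ≥
P = 3, Q = 0 ↦ 3  ≥
P = 3, Q = 1 ↦ 3  ≥
P = 3, Q = 2 ↦ 3  ≥
P = 3, Q = 3 ↦ 3  ≥
So 11 of the 16 assignments meet the threshold.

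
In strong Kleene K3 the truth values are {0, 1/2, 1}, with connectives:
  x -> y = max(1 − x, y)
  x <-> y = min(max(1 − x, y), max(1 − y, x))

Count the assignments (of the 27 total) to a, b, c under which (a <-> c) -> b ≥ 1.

13

value 1: 13 assignments (counts)
value 1/2: 12 assignments
value 0: 2 assignments
So 13 of the 27 assignments meet the threshold.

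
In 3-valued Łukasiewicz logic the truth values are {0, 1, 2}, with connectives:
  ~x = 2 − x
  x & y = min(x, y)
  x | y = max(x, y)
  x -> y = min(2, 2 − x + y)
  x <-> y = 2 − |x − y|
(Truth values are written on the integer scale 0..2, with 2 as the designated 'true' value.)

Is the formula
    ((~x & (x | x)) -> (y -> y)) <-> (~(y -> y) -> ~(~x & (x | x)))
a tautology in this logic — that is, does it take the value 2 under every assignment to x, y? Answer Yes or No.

Yes

x = 0, y = 0 ↦ 2
x = 0, y = 1 ↦ 2
x = 0, y = 2 ↦ 2
x = 1, y = 0 ↦ 2
x = 1, y = 1 ↦ 2
x = 1, y = 2 ↦ 2
x = 2, y = 0 ↦ 2
x = 2, y = 1 ↦ 2
x = 2, y = 2 ↦ 2
Every assignment gives a value ≥ 2.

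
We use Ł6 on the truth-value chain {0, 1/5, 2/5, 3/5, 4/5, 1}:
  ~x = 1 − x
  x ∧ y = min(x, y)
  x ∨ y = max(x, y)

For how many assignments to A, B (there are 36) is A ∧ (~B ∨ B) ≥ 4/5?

8

value 1: 2 assignments (counts)
value 4/5: 6 assignments (counts)
value 3/5: 10 assignments
value 2/5: 6 assignments
value 1/5: 6 assignments
value 0: 6 assignments
So 8 of the 36 assignments meet the threshold.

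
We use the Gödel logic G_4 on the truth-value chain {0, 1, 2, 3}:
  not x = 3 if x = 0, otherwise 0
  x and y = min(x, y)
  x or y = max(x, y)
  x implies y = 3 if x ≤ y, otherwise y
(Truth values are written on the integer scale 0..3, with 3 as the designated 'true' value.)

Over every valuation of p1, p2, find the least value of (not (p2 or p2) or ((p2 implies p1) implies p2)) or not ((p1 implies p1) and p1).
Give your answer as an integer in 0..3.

Take p1 = 1, p2 = 1:
p2 or p2 = 1 or 1 = 1
not (p2 or p2) = not 1 = 0
p2 implies p1 = 1 implies 1 = 3
(p2 implies p1) implies p2 = 3 implies 1 = 1
not (p2 or p2) or ((p2 implies p1) implies p2) = 0 or 1 = 1
p1 implies p1 = 1 implies 1 = 3
(p1 implies p1) and p1 = 3 and 1 = 1
not ((p1 implies p1) and p1) = not 1 = 0
(not (p2 or p2) or ((p2 implies p1) implies p2)) or not ((p1 implies p1) and p1) = 1 or 0 = 1
No assignment yields a value below 1, so this is the minimum.

1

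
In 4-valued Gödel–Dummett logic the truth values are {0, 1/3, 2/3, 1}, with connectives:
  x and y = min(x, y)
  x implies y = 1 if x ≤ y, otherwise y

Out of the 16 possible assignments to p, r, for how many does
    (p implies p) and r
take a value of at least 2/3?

p = 0, r = 0 ↦ 0  <
p = 0, r = 1/3 ↦ 1/3  <
p = 0, r = 2/3 ↦ 2/3  ≥
p = 0, r = 1 ↦ 1  ≥
p = 1/3, r = 0 ↦ 0  <
p = 1/3, r = 1/3 ↦ 1/3  <
p = 1/3, r = 2/3 ↦ 2/3  ≥
p = 1/3, r = 1 ↦ 1  ≥
p = 2/3, r = 0 ↦ 0  <
p = 2/3, r = 1/3 ↦ 1/3  <
p = 2/3, r = 2/3 ↦ 2/3  ≥
p = 2/3, r = 1 ↦ 1  ≥
p = 1, r = 0 ↦ 0  <
p = 1, r = 1/3 ↦ 1/3  <
p = 1, r = 2/3 ↦ 2/3  ≥
p = 1, r = 1 ↦ 1  ≥
So 8 of the 16 assignments meet the threshold.

8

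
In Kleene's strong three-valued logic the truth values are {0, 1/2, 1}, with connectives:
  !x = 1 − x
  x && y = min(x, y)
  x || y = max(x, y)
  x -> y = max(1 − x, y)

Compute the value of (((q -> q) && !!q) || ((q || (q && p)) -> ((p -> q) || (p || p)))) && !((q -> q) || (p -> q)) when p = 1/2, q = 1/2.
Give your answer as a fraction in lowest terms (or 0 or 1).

1/2

q -> q = 1/2 -> 1/2 = 1/2
!q = !1/2 = 1/2
!!q = !1/2 = 1/2
(q -> q) && !!q = 1/2 && 1/2 = 1/2
q && p = 1/2 && 1/2 = 1/2
q || (q && p) = 1/2 || 1/2 = 1/2
p -> q = 1/2 -> 1/2 = 1/2
p || p = 1/2 || 1/2 = 1/2
(p -> q) || (p || p) = 1/2 || 1/2 = 1/2
(q || (q && p)) -> ((p -> q) || (p || p)) = 1/2 -> 1/2 = 1/2
((q -> q) && !!q) || ((q || (q && p)) -> ((p -> q) || (p || p))) = 1/2 || 1/2 = 1/2
q -> q = 1/2 -> 1/2 = 1/2
p -> q = 1/2 -> 1/2 = 1/2
(q -> q) || (p -> q) = 1/2 || 1/2 = 1/2
!((q -> q) || (p -> q)) = !1/2 = 1/2
(((q -> q) && !!q) || ((q || (q && p)) -> ((p -> q) || (p || p)))) && !((q -> q) || (p -> q)) = 1/2 && 1/2 = 1/2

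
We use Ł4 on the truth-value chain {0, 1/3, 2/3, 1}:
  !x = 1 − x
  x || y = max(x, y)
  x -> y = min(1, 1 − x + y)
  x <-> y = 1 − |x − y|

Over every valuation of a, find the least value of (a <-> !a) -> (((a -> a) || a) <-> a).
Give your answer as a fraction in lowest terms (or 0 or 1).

2/3

Take a = 1/3:
!a = !1/3 = 2/3
a <-> !a = 1/3 <-> 2/3 = 2/3
a -> a = 1/3 -> 1/3 = 1
(a -> a) || a = 1 || 1/3 = 1
((a -> a) || a) <-> a = 1 <-> 1/3 = 1/3
(a <-> !a) -> (((a -> a) || a) <-> a) = 2/3 -> 1/3 = 2/3
No assignment yields a value below 2/3, so this is the minimum.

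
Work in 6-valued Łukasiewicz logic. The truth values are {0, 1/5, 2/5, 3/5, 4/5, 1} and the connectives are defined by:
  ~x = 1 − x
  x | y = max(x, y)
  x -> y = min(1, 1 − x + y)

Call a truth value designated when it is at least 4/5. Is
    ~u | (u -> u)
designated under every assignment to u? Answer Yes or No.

u = 0 ↦ 1
u = 1/5 ↦ 1
u = 2/5 ↦ 1
u = 3/5 ↦ 1
u = 4/5 ↦ 1
u = 1 ↦ 1
Every assignment gives a value ≥ 4/5.

Yes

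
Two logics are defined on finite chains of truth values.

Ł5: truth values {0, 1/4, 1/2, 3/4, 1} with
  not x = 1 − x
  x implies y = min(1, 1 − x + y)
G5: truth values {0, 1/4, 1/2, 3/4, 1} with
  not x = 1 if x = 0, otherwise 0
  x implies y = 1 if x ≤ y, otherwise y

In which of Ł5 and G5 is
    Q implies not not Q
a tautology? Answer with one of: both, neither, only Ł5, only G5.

In Ł5: every assignment gives 1 — tautology.
In G5: every assignment gives 1 — tautology.

both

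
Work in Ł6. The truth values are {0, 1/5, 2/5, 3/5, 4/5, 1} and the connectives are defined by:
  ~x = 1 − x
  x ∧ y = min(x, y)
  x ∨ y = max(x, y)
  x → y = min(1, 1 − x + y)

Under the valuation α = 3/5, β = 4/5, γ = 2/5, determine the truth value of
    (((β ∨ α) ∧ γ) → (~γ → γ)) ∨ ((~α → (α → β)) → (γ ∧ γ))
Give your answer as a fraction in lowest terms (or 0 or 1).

1

β ∨ α = 4/5 ∨ 3/5 = 4/5
(β ∨ α) ∧ γ = 4/5 ∧ 2/5 = 2/5
~γ = ~2/5 = 3/5
~γ → γ = 3/5 → 2/5 = 4/5
((β ∨ α) ∧ γ) → (~γ → γ) = 2/5 → 4/5 = 1
~α = ~3/5 = 2/5
α → β = 3/5 → 4/5 = 1
~α → (α → β) = 2/5 → 1 = 1
γ ∧ γ = 2/5 ∧ 2/5 = 2/5
(~α → (α → β)) → (γ ∧ γ) = 1 → 2/5 = 2/5
(((β ∨ α) ∧ γ) → (~γ → γ)) ∨ ((~α → (α → β)) → (γ ∧ γ)) = 1 ∨ 2/5 = 1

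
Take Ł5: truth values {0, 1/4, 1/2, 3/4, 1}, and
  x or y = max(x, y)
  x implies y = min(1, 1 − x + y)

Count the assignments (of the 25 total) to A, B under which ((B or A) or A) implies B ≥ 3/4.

value 1: 15 assignments (counts)
value 3/4: 4 assignments (counts)
value 1/2: 3 assignments
value 1/4: 2 assignments
value 0: 1 assignment
So 19 of the 25 assignments meet the threshold.

19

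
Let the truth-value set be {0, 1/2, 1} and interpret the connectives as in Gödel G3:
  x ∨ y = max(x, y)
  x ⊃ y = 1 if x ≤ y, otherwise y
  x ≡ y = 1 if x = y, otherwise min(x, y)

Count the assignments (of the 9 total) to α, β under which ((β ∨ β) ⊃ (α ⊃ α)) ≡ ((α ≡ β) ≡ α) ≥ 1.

4

α = 0, β = 0 ↦ 0  <
α = 0, β = 1/2 ↦ 1  ≥
α = 0, β = 1 ↦ 1  ≥
α = 1/2, β = 0 ↦ 0  <
α = 1/2, β = 1/2 ↦ 1/2  <
α = 1/2, β = 1 ↦ 1  ≥
α = 1, β = 0 ↦ 0  <
α = 1, β = 1/2 ↦ 1/2  <
α = 1, β = 1 ↦ 1  ≥
So 4 of the 9 assignments meet the threshold.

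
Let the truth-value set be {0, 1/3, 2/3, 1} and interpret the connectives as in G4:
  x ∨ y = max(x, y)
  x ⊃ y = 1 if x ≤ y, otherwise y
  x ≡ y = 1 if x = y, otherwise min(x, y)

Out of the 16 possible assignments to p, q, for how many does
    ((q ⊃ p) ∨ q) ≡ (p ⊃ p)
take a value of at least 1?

13

p = 0, q = 0 ↦ 1  ≥
p = 0, q = 1/3 ↦ 1/3  <
p = 0, q = 2/3 ↦ 2/3  <
p = 0, q = 1 ↦ 1  ≥
p = 1/3, q = 0 ↦ 1  ≥
p = 1/3, q = 1/3 ↦ 1  ≥
p = 1/3, q = 2/3 ↦ 2/3  <
p = 1/3, q = 1 ↦ 1  ≥
p = 2/3, q = 0 ↦ 1  ≥
p = 2/3, q = 1/3 ↦ 1  ≥
p = 2/3, q = 2/3 ↦ 1  ≥
p = 2/3, q = 1 ↦ 1  ≥
p = 1, q = 0 ↦ 1  ≥
p = 1, q = 1/3 ↦ 1  ≥
p = 1, q = 2/3 ↦ 1  ≥
p = 1, q = 1 ↦ 1  ≥
So 13 of the 16 assignments meet the threshold.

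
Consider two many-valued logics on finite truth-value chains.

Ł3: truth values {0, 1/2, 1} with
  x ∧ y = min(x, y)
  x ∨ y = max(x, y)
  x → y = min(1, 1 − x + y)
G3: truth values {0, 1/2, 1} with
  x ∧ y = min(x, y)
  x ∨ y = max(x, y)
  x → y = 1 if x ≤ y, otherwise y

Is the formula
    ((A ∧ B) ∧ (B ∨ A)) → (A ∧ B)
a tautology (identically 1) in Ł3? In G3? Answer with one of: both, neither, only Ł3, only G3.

In Ł3: every assignment gives 1 — tautology.
In G3: every assignment gives 1 — tautology.

both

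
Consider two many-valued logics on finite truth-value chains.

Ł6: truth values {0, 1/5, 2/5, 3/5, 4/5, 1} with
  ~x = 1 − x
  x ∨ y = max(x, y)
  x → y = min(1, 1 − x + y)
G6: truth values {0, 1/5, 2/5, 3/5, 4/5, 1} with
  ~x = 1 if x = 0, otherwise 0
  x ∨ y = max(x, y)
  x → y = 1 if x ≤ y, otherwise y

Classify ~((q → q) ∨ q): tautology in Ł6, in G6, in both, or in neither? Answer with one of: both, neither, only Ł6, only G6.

In Ł6: at q = 0 the value is 0 — not a tautology.
In G6: at q = 0 the value is 0 — not a tautology.

neither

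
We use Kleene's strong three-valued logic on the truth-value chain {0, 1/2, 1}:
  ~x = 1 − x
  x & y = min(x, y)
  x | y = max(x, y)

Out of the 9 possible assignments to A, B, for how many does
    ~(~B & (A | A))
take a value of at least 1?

A = 0, B = 0 ↦ 1  ≥
A = 0, B = 1/2 ↦ 1  ≥
A = 0, B = 1 ↦ 1  ≥
A = 1/2, B = 0 ↦ 1/2  <
A = 1/2, B = 1/2 ↦ 1/2  <
A = 1/2, B = 1 ↦ 1  ≥
A = 1, B = 0 ↦ 0  <
A = 1, B = 1/2 ↦ 1/2  <
A = 1, B = 1 ↦ 1  ≥
So 5 of the 9 assignments meet the threshold.

5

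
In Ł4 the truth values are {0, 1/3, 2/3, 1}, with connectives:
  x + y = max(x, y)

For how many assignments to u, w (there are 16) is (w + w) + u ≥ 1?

7

u = 0, w = 0 ↦ 0  <
u = 0, w = 1/3 ↦ 1/3  <
u = 0, w = 2/3 ↦ 2/3  <
u = 0, w = 1 ↦ 1  ≥
u = 1/3, w = 0 ↦ 1/3  <
u = 1/3, w = 1/3 ↦ 1/3  <
u = 1/3, w = 2/3 ↦ 2/3  <
u = 1/3, w = 1 ↦ 1  ≥
u = 2/3, w = 0 ↦ 2/3  <
u = 2/3, w = 1/3 ↦ 2/3  <
u = 2/3, w = 2/3 ↦ 2/3  <
u = 2/3, w = 1 ↦ 1  ≥
u = 1, w = 0 ↦ 1  ≥
u = 1, w = 1/3 ↦ 1  ≥
u = 1, w = 2/3 ↦ 1  ≥
u = 1, w = 1 ↦ 1  ≥
So 7 of the 16 assignments meet the threshold.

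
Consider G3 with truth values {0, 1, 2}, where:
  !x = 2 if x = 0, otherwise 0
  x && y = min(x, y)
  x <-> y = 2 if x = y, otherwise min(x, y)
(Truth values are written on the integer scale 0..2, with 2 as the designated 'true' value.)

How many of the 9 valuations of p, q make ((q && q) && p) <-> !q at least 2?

p = 0, q = 0 ↦ 0  <
p = 0, q = 1 ↦ 2  ≥
p = 0, q = 2 ↦ 2  ≥
p = 1, q = 0 ↦ 0  <
p = 1, q = 1 ↦ 0  <
p = 1, q = 2 ↦ 0  <
p = 2, q = 0 ↦ 0  <
p = 2, q = 1 ↦ 0  <
p = 2, q = 2 ↦ 0  <
So 2 of the 9 assignments meet the threshold.

2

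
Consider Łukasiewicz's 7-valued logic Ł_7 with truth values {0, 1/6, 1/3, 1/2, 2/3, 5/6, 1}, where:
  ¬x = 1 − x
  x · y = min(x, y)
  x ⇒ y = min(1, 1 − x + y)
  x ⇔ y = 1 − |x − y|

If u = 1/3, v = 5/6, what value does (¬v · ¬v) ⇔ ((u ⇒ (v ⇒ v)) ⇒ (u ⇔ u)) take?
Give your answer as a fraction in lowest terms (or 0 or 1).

¬v = ¬5/6 = 1/6
¬v = ¬5/6 = 1/6
¬v · ¬v = 1/6 · 1/6 = 1/6
v ⇒ v = 5/6 ⇒ 5/6 = 1
u ⇒ (v ⇒ v) = 1/3 ⇒ 1 = 1
u ⇔ u = 1/3 ⇔ 1/3 = 1
(u ⇒ (v ⇒ v)) ⇒ (u ⇔ u) = 1 ⇒ 1 = 1
(¬v · ¬v) ⇔ ((u ⇒ (v ⇒ v)) ⇒ (u ⇔ u)) = 1/6 ⇔ 1 = 1/6

1/6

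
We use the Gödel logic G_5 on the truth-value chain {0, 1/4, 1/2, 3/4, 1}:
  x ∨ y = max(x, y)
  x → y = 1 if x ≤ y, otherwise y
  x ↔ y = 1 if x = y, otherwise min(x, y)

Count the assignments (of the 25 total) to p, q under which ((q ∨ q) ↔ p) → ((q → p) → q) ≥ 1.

value 1: 21 assignments (counts)
value 3/4: 1 assignment
value 1/2: 1 assignment
value 1/4: 1 assignment
value 0: 1 assignment
So 21 of the 25 assignments meet the threshold.

21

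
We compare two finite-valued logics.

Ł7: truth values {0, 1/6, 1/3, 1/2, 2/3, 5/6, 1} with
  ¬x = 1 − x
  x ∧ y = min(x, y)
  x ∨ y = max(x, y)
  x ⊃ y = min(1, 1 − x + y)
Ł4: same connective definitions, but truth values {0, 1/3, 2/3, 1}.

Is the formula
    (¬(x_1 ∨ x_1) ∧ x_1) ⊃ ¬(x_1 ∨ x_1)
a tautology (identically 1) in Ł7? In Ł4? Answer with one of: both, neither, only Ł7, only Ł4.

both

In Ł7: every assignment gives 1 — tautology.
In Ł4: every assignment gives 1 — tautology.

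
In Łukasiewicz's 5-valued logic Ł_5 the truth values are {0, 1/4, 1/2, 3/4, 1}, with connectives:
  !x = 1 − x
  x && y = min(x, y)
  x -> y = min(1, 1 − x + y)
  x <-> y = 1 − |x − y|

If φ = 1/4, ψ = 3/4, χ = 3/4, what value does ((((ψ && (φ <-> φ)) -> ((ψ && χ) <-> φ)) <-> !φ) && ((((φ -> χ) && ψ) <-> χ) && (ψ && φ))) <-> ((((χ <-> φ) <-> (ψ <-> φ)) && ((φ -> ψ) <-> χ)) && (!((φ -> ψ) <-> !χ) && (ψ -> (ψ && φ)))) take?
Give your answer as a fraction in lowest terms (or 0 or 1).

3/4

φ <-> φ = 1/4 <-> 1/4 = 1
ψ && (φ <-> φ) = 3/4 && 1 = 3/4
ψ && χ = 3/4 && 3/4 = 3/4
(ψ && χ) <-> φ = 3/4 <-> 1/4 = 1/2
(ψ && (φ <-> φ)) -> ((ψ && χ) <-> φ) = 3/4 -> 1/2 = 3/4
!φ = !1/4 = 3/4
((ψ && (φ <-> φ)) -> ((ψ && χ) <-> φ)) <-> !φ = 3/4 <-> 3/4 = 1
φ -> χ = 1/4 -> 3/4 = 1
(φ -> χ) && ψ = 1 && 3/4 = 3/4
((φ -> χ) && ψ) <-> χ = 3/4 <-> 3/4 = 1
ψ && φ = 3/4 && 1/4 = 1/4
(((φ -> χ) && ψ) <-> χ) && (ψ && φ) = 1 && 1/4 = 1/4
(((ψ && (φ <-> φ)) -> ((ψ && χ) <-> φ)) <-> !φ) && ((((φ -> χ) && ψ) <-> χ) && (ψ && φ)) = 1 && 1/4 = 1/4
χ <-> φ = 3/4 <-> 1/4 = 1/2
ψ <-> φ = 3/4 <-> 1/4 = 1/2
(χ <-> φ) <-> (ψ <-> φ) = 1/2 <-> 1/2 = 1
φ -> ψ = 1/4 -> 3/4 = 1
(φ -> ψ) <-> χ = 1 <-> 3/4 = 3/4
((χ <-> φ) <-> (ψ <-> φ)) && ((φ -> ψ) <-> χ) = 1 && 3/4 = 3/4
φ -> ψ = 1/4 -> 3/4 = 1
!χ = !3/4 = 1/4
(φ -> ψ) <-> !χ = 1 <-> 1/4 = 1/4
!((φ -> ψ) <-> !χ) = !1/4 = 3/4
ψ && φ = 3/4 && 1/4 = 1/4
ψ -> (ψ && φ) = 3/4 -> 1/4 = 1/2
!((φ -> ψ) <-> !χ) && (ψ -> (ψ && φ)) = 3/4 && 1/2 = 1/2
(((χ <-> φ) <-> (ψ <-> φ)) && ((φ -> ψ) <-> χ)) && (!((φ -> ψ) <-> !χ) && (ψ -> (ψ && φ))) = 3/4 && 1/2 = 1/2
((((ψ && (φ <-> φ)) -> ((ψ && χ) <-> φ)) <-> !φ) && ((((φ -> χ) && ψ) <-> χ) && (ψ && φ))) <-> ((((χ <-> φ) <-> (ψ <-> φ)) && ((φ -> ψ) <-> χ)) && (!((φ -> ψ) <-> !χ) && (ψ -> (ψ && φ)))) = 1/4 <-> 1/2 = 3/4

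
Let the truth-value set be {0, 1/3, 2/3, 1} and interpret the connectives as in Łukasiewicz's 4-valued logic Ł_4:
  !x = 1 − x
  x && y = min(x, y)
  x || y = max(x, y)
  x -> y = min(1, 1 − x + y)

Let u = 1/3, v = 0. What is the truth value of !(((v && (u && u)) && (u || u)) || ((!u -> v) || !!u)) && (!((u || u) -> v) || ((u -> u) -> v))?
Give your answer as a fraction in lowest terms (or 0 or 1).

1/3

u && u = 1/3 && 1/3 = 1/3
v && (u && u) = 0 && 1/3 = 0
u || u = 1/3 || 1/3 = 1/3
(v && (u && u)) && (u || u) = 0 && 1/3 = 0
!u = !1/3 = 2/3
!u -> v = 2/3 -> 0 = 1/3
!u = !1/3 = 2/3
!!u = !2/3 = 1/3
(!u -> v) || !!u = 1/3 || 1/3 = 1/3
((v && (u && u)) && (u || u)) || ((!u -> v) || !!u) = 0 || 1/3 = 1/3
!(((v && (u && u)) && (u || u)) || ((!u -> v) || !!u)) = !1/3 = 2/3
u || u = 1/3 || 1/3 = 1/3
(u || u) -> v = 1/3 -> 0 = 2/3
!((u || u) -> v) = !2/3 = 1/3
u -> u = 1/3 -> 1/3 = 1
(u -> u) -> v = 1 -> 0 = 0
!((u || u) -> v) || ((u -> u) -> v) = 1/3 || 0 = 1/3
!(((v && (u && u)) && (u || u)) || ((!u -> v) || !!u)) && (!((u || u) -> v) || ((u -> u) -> v)) = 2/3 && 1/3 = 1/3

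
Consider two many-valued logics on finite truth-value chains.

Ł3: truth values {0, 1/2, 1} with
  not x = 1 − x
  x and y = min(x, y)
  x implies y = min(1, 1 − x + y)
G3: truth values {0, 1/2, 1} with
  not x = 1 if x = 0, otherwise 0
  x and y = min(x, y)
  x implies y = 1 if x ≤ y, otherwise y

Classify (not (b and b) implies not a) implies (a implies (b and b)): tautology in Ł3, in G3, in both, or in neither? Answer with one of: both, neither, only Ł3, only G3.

In Ł3: every assignment gives 1 — tautology.
In G3: at a = 1, b = 1/2 the value is 1/2 — not a tautology.

only Ł3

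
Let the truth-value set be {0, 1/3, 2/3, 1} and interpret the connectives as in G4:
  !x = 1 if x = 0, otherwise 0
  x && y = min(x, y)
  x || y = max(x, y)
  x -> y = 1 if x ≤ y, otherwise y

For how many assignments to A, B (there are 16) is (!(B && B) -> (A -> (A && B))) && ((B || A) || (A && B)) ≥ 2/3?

A = 0, B = 0 ↦ 0  <
A = 0, B = 1/3 ↦ 1/3  <
A = 0, B = 2/3 ↦ 2/3  ≥
A = 0, B = 1 ↦ 1  ≥
A = 1/3, B = 0 ↦ 0  <
A = 1/3, B = 1/3 ↦ 1/3  <
A = 1/3, B = 2/3 ↦ 2/3  ≥
A = 1/3, B = 1 ↦ 1  ≥
A = 2/3, B = 0 ↦ 0  <
A = 2/3, B = 1/3 ↦ 2/3  ≥
A = 2/3, B = 2/3 ↦ 2/3  ≥
A = 2/3, B = 1 ↦ 1  ≥
A = 1, B = 0 ↦ 0  <
A = 1, B = 1/3 ↦ 1  ≥
A = 1, B = 2/3 ↦ 1  ≥
A = 1, B = 1 ↦ 1  ≥
So 10 of the 16 assignments meet the threshold.

10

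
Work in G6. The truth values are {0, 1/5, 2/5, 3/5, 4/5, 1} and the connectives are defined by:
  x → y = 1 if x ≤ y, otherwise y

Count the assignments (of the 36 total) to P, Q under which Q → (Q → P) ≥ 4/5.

value 1: 21 assignments (counts)
value 4/5: 1 assignment (counts)
value 3/5: 2 assignments
value 2/5: 3 assignments
value 1/5: 4 assignments
value 0: 5 assignments
So 22 of the 36 assignments meet the threshold.

22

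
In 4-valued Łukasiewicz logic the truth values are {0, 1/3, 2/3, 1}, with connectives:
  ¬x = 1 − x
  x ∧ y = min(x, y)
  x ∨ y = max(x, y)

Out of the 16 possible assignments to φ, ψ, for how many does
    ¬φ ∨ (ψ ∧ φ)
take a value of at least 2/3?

12

φ = 0, ψ = 0 ↦ 1  ≥
φ = 0, ψ = 1/3 ↦ 1  ≥
φ = 0, ψ = 2/3 ↦ 1  ≥
φ = 0, ψ = 1 ↦ 1  ≥
φ = 1/3, ψ = 0 ↦ 2/3  ≥
φ = 1/3, ψ = 1/3 ↦ 2/3  ≥
φ = 1/3, ψ = 2/3 ↦ 2/3  ≥
φ = 1/3, ψ = 1 ↦ 2/3  ≥
φ = 2/3, ψ = 0 ↦ 1/3  <
φ = 2/3, ψ = 1/3 ↦ 1/3  <
φ = 2/3, ψ = 2/3 ↦ 2/3  ≥
φ = 2/3, ψ = 1 ↦ 2/3  ≥
φ = 1, ψ = 0 ↦ 0  <
φ = 1, ψ = 1/3 ↦ 1/3  <
φ = 1, ψ = 2/3 ↦ 2/3  ≥
φ = 1, ψ = 1 ↦ 1  ≥
So 12 of the 16 assignments meet the threshold.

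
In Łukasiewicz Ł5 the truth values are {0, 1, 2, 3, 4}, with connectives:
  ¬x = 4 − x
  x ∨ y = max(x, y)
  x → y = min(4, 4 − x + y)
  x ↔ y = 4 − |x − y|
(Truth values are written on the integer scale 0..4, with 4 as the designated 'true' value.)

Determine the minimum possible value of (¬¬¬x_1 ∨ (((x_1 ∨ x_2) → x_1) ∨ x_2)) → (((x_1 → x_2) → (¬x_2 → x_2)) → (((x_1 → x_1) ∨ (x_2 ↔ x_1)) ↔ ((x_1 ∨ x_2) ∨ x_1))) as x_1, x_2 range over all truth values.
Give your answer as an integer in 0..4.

2

Take x_1 = 0, x_2 = 2:
¬x_1 = ¬0 = 4
¬¬x_1 = ¬4 = 0
¬¬¬x_1 = ¬0 = 4
x_1 ∨ x_2 = 0 ∨ 2 = 2
(x_1 ∨ x_2) → x_1 = 2 → 0 = 2
((x_1 ∨ x_2) → x_1) ∨ x_2 = 2 ∨ 2 = 2
¬¬¬x_1 ∨ (((x_1 ∨ x_2) → x_1) ∨ x_2) = 4 ∨ 2 = 4
x_1 → x_2 = 0 → 2 = 4
¬x_2 = ¬2 = 2
¬x_2 → x_2 = 2 → 2 = 4
(x_1 → x_2) → (¬x_2 → x_2) = 4 → 4 = 4
x_1 → x_1 = 0 → 0 = 4
x_2 ↔ x_1 = 2 ↔ 0 = 2
(x_1 → x_1) ∨ (x_2 ↔ x_1) = 4 ∨ 2 = 4
x_1 ∨ x_2 = 0 ∨ 2 = 2
(x_1 ∨ x_2) ∨ x_1 = 2 ∨ 0 = 2
((x_1 → x_1) ∨ (x_2 ↔ x_1)) ↔ ((x_1 ∨ x_2) ∨ x_1) = 4 ↔ 2 = 2
((x_1 → x_2) → (¬x_2 → x_2)) → (((x_1 → x_1) ∨ (x_2 ↔ x_1)) ↔ ((x_1 ∨ x_2) ∨ x_1)) = 4 → 2 = 2
(¬¬¬x_1 ∨ (((x_1 ∨ x_2) → x_1) ∨ x_2)) → (((x_1 → x_2) → (¬x_2 → x_2)) → (((x_1 → x_1) ∨ (x_2 ↔ x_1)) ↔ ((x_1 ∨ x_2) ∨ x_1))) = 4 → 2 = 2
No assignment yields a value below 2, so this is the minimum.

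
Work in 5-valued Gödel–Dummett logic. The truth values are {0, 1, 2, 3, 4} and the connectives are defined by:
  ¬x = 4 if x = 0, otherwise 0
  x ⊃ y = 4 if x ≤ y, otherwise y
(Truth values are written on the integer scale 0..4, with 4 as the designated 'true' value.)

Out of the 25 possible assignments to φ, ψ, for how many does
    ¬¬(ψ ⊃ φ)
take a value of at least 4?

21

value 4: 21 assignments (counts)
value 0: 4 assignments
So 21 of the 25 assignments meet the threshold.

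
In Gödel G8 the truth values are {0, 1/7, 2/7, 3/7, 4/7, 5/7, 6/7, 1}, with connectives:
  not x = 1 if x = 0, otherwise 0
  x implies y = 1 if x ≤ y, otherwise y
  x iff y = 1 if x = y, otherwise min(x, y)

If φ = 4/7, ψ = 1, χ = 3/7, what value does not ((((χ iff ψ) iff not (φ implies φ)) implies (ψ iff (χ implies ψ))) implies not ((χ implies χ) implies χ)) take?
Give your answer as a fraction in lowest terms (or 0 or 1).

1

χ iff ψ = 3/7 iff 1 = 3/7
φ implies φ = 4/7 implies 4/7 = 1
not (φ implies φ) = not 1 = 0
(χ iff ψ) iff not (φ implies φ) = 3/7 iff 0 = 0
χ implies ψ = 3/7 implies 1 = 1
ψ iff (χ implies ψ) = 1 iff 1 = 1
((χ iff ψ) iff not (φ implies φ)) implies (ψ iff (χ implies ψ)) = 0 implies 1 = 1
χ implies χ = 3/7 implies 3/7 = 1
(χ implies χ) implies χ = 1 implies 3/7 = 3/7
not ((χ implies χ) implies χ) = not 3/7 = 0
(((χ iff ψ) iff not (φ implies φ)) implies (ψ iff (χ implies ψ))) implies not ((χ implies χ) implies χ) = 1 implies 0 = 0
not ((((χ iff ψ) iff not (φ implies φ)) implies (ψ iff (χ implies ψ))) implies not ((χ implies χ) implies χ)) = not 0 = 1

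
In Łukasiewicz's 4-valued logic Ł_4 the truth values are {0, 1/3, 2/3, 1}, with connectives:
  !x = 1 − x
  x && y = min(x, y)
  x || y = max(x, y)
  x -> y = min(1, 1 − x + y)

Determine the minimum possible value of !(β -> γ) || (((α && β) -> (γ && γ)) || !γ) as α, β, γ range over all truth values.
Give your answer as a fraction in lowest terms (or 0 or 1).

Take α = 2/3, β = 2/3, γ = 1/3:
β -> γ = 2/3 -> 1/3 = 2/3
!(β -> γ) = !2/3 = 1/3
α && β = 2/3 && 2/3 = 2/3
γ && γ = 1/3 && 1/3 = 1/3
(α && β) -> (γ && γ) = 2/3 -> 1/3 = 2/3
!γ = !1/3 = 2/3
((α && β) -> (γ && γ)) || !γ = 2/3 || 2/3 = 2/3
!(β -> γ) || (((α && β) -> (γ && γ)) || !γ) = 1/3 || 2/3 = 2/3
No assignment yields a value below 2/3, so this is the minimum.

2/3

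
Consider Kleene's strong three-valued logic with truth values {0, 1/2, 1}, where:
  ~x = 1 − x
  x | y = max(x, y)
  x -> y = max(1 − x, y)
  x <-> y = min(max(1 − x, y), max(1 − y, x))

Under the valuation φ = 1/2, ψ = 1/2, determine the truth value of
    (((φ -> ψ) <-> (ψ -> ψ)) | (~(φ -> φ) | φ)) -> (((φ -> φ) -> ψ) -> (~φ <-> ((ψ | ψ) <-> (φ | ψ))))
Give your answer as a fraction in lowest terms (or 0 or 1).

1/2

φ -> ψ = 1/2 -> 1/2 = 1/2
ψ -> ψ = 1/2 -> 1/2 = 1/2
(φ -> ψ) <-> (ψ -> ψ) = 1/2 <-> 1/2 = 1/2
φ -> φ = 1/2 -> 1/2 = 1/2
~(φ -> φ) = ~1/2 = 1/2
~(φ -> φ) | φ = 1/2 | 1/2 = 1/2
((φ -> ψ) <-> (ψ -> ψ)) | (~(φ -> φ) | φ) = 1/2 | 1/2 = 1/2
φ -> φ = 1/2 -> 1/2 = 1/2
(φ -> φ) -> ψ = 1/2 -> 1/2 = 1/2
~φ = ~1/2 = 1/2
ψ | ψ = 1/2 | 1/2 = 1/2
φ | ψ = 1/2 | 1/2 = 1/2
(ψ | ψ) <-> (φ | ψ) = 1/2 <-> 1/2 = 1/2
~φ <-> ((ψ | ψ) <-> (φ | ψ)) = 1/2 <-> 1/2 = 1/2
((φ -> φ) -> ψ) -> (~φ <-> ((ψ | ψ) <-> (φ | ψ))) = 1/2 -> 1/2 = 1/2
(((φ -> ψ) <-> (ψ -> ψ)) | (~(φ -> φ) | φ)) -> (((φ -> φ) -> ψ) -> (~φ <-> ((ψ | ψ) <-> (φ | ψ)))) = 1/2 -> 1/2 = 1/2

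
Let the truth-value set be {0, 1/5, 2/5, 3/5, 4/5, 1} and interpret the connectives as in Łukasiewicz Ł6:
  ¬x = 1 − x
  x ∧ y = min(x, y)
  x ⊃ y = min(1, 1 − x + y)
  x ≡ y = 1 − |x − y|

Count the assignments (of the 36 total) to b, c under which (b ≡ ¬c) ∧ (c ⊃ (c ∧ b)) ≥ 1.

value 1: 3 assignments (counts)
value 4/5: 7 assignments
value 3/5: 8 assignments
value 2/5: 9 assignments
value 1/5: 6 assignments
value 0: 3 assignments
So 3 of the 36 assignments meet the threshold.

3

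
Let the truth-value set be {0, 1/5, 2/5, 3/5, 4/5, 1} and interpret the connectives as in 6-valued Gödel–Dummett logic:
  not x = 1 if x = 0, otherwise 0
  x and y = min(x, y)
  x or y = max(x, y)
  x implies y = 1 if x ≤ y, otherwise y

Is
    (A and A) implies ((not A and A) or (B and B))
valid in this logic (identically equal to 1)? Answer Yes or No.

Counterexample: take A = 1/5, B = 0.
A and A = 1/5 and 1/5 = 1/5
not A = not 1/5 = 0
not A and A = 0 and 1/5 = 0
B and B = 0 and 0 = 0
(not A and A) or (B and B) = 0 or 0 = 0
(A and A) implies ((not A and A) or (B and B)) = 1/5 implies 0 = 0
This gives 0 ≠ 1.

No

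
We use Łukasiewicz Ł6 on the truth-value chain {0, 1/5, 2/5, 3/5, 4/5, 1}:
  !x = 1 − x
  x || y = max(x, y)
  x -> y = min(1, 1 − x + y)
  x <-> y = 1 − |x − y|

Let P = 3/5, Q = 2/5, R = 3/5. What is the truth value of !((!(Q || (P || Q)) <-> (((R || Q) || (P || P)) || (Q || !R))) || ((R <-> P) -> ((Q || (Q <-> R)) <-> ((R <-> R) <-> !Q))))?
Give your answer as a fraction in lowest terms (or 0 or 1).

P || Q = 3/5 || 2/5 = 3/5
Q || (P || Q) = 2/5 || 3/5 = 3/5
!(Q || (P || Q)) = !3/5 = 2/5
R || Q = 3/5 || 2/5 = 3/5
P || P = 3/5 || 3/5 = 3/5
(R || Q) || (P || P) = 3/5 || 3/5 = 3/5
!R = !3/5 = 2/5
Q || !R = 2/5 || 2/5 = 2/5
((R || Q) || (P || P)) || (Q || !R) = 3/5 || 2/5 = 3/5
!(Q || (P || Q)) <-> (((R || Q) || (P || P)) || (Q || !R)) = 2/5 <-> 3/5 = 4/5
R <-> P = 3/5 <-> 3/5 = 1
Q <-> R = 2/5 <-> 3/5 = 4/5
Q || (Q <-> R) = 2/5 || 4/5 = 4/5
R <-> R = 3/5 <-> 3/5 = 1
!Q = !2/5 = 3/5
(R <-> R) <-> !Q = 1 <-> 3/5 = 3/5
(Q || (Q <-> R)) <-> ((R <-> R) <-> !Q) = 4/5 <-> 3/5 = 4/5
(R <-> P) -> ((Q || (Q <-> R)) <-> ((R <-> R) <-> !Q)) = 1 -> 4/5 = 4/5
(!(Q || (P || Q)) <-> (((R || Q) || (P || P)) || (Q || !R))) || ((R <-> P) -> ((Q || (Q <-> R)) <-> ((R <-> R) <-> !Q))) = 4/5 || 4/5 = 4/5
!((!(Q || (P || Q)) <-> (((R || Q) || (P || P)) || (Q || !R))) || ((R <-> P) -> ((Q || (Q <-> R)) <-> ((R <-> R) <-> !Q)))) = !4/5 = 1/5

1/5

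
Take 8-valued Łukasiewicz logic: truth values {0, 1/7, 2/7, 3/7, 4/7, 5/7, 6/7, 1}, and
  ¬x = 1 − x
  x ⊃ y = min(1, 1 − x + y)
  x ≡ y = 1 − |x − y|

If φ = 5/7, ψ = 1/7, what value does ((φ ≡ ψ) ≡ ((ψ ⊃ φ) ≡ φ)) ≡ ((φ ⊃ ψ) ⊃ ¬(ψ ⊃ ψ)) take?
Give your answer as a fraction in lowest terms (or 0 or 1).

6/7

φ ≡ ψ = 5/7 ≡ 1/7 = 3/7
ψ ⊃ φ = 1/7 ⊃ 5/7 = 1
(ψ ⊃ φ) ≡ φ = 1 ≡ 5/7 = 5/7
(φ ≡ ψ) ≡ ((ψ ⊃ φ) ≡ φ) = 3/7 ≡ 5/7 = 5/7
φ ⊃ ψ = 5/7 ⊃ 1/7 = 3/7
ψ ⊃ ψ = 1/7 ⊃ 1/7 = 1
¬(ψ ⊃ ψ) = ¬1 = 0
(φ ⊃ ψ) ⊃ ¬(ψ ⊃ ψ) = 3/7 ⊃ 0 = 4/7
((φ ≡ ψ) ≡ ((ψ ⊃ φ) ≡ φ)) ≡ ((φ ⊃ ψ) ⊃ ¬(ψ ⊃ ψ)) = 5/7 ≡ 4/7 = 6/7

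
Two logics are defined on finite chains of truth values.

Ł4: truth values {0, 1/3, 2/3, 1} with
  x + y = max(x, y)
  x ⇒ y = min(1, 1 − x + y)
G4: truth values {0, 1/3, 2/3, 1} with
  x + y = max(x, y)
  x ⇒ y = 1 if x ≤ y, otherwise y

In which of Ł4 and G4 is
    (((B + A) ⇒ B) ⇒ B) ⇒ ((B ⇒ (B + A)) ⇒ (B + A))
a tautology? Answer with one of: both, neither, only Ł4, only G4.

In Ł4: every assignment gives 1 — tautology.
In G4: at A = 1/3, B = 0 the value is 1/3 — not a tautology.

only Ł4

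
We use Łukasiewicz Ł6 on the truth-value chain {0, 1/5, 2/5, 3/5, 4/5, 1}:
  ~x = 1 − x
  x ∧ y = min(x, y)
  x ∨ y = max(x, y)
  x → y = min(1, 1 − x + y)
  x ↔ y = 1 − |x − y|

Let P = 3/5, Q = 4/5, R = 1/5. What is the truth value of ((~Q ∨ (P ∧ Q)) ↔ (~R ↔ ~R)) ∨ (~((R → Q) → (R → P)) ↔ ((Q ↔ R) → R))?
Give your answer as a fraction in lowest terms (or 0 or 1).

3/5

~Q = ~4/5 = 1/5
P ∧ Q = 3/5 ∧ 4/5 = 3/5
~Q ∨ (P ∧ Q) = 1/5 ∨ 3/5 = 3/5
~R = ~1/5 = 4/5
~R = ~1/5 = 4/5
~R ↔ ~R = 4/5 ↔ 4/5 = 1
(~Q ∨ (P ∧ Q)) ↔ (~R ↔ ~R) = 3/5 ↔ 1 = 3/5
R → Q = 1/5 → 4/5 = 1
R → P = 1/5 → 3/5 = 1
(R → Q) → (R → P) = 1 → 1 = 1
~((R → Q) → (R → P)) = ~1 = 0
Q ↔ R = 4/5 ↔ 1/5 = 2/5
(Q ↔ R) → R = 2/5 → 1/5 = 4/5
~((R → Q) → (R → P)) ↔ ((Q ↔ R) → R) = 0 ↔ 4/5 = 1/5
((~Q ∨ (P ∧ Q)) ↔ (~R ↔ ~R)) ∨ (~((R → Q) → (R → P)) ↔ ((Q ↔ R) → R)) = 3/5 ∨ 1/5 = 3/5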